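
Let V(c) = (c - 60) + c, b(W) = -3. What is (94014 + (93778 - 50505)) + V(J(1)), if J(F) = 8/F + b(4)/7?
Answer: 960695/7 ≈ 1.3724e+5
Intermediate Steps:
J(F) = -3/7 + 8/F (J(F) = 8/F - 3/7 = -3/7 + 8/F)
V(c) = -60 + 2*c (V(c) = (-60 + c) + c = -60 + 2*c)
(94014 + (93778 - 50505)) + V(J(1)) = (94014 + (93778 - 50505)) + (-60 + 2*(-3/7 + 8/1)) = (94014 + 43273) + (-60 + 2*(-3/7 + 8*1)) = 137287 + (-60 + 2*(-3/7 + 8)) = 137287 + (-60 + 2*(53/7)) = 137287 + (-60 + 106/7) = 137287 - 314/7 = 960695/7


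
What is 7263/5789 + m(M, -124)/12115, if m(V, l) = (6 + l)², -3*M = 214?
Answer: 168597281/70133735 ≈ 2.4039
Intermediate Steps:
M = -214/3 (M = -⅓*214 = -214/3 ≈ -71.333)
7263/5789 + m(M, -124)/12115 = 7263/5789 + (6 - 124)²/12115 = 7263*(1/5789) + (-118)²*(1/12115) = 7263/5789 + 13924*(1/12115) = 7263/5789 + 13924/12115 = 168597281/70133735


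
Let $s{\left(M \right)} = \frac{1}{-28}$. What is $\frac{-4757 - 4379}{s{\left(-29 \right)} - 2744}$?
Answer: $\frac{255808}{76833} \approx 3.3294$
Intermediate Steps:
$s{\left(M \right)} = - \frac{1}{28}$
$\frac{-4757 - 4379}{s{\left(-29 \right)} - 2744} = \frac{-4757 - 4379}{- \frac{1}{28} - 2744} = - \frac{9136}{- \frac{76833}{28}} = \left(-9136\right) \left(- \frac{28}{76833}\right) = \frac{255808}{76833}$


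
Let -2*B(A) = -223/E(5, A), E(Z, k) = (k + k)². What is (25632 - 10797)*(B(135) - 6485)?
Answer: -935112136453/9720 ≈ -9.6205e+7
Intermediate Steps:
E(Z, k) = 4*k² (E(Z, k) = (2*k)² = 4*k²)
B(A) = 223/(8*A²) (B(A) = -(-223)/(2*(4*A²)) = -(-223)*1/(4*A²)/2 = -(-223)/(8*A²) = 223/(8*A²))
(25632 - 10797)*(B(135) - 6485) = (25632 - 10797)*((223/8)/135² - 6485) = 14835*((223/8)*(1/18225) - 6485) = 14835*(223/145800 - 6485) = 14835*(-945512777/145800) = -935112136453/9720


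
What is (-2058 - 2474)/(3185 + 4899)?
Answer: -1133/2021 ≈ -0.56061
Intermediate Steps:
(-2058 - 2474)/(3185 + 4899) = -4532/8084 = -4532*1/8084 = -1133/2021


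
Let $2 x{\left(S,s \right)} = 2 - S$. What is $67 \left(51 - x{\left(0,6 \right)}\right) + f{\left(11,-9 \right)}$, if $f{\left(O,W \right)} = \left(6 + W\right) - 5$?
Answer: $3342$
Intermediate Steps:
$f{\left(O,W \right)} = 1 + W$
$x{\left(S,s \right)} = 1 - \frac{S}{2}$ ($x{\left(S,s \right)} = \frac{2 - S}{2} = 1 - \frac{S}{2}$)
$67 \left(51 - x{\left(0,6 \right)}\right) + f{\left(11,-9 \right)} = 67 \left(51 - \left(1 - 0\right)\right) + \left(1 - 9\right) = 67 \left(51 - \left(1 + 0\right)\right) - 8 = 67 \left(51 - 1\right) - 8 = 67 \cdot 50 - 8 = 3350 - 8 = 3342$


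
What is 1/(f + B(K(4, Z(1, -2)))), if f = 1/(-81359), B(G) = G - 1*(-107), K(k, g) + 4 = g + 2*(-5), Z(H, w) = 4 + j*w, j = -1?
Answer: 81359/8054540 ≈ 0.010101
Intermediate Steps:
Z(H, w) = 4 - w
K(k, g) = -14 + g (K(k, g) = -4 + (g + 2*(-5)) = -4 + (g - 10) = -4 + (-10 + g) = -14 + g)
B(G) = 107 + G (B(G) = G + 107 = 107 + G)
f = -1/81359 ≈ -1.2291e-5
1/(f + B(K(4, Z(1, -2)))) = 1/(-1/81359 + (107 + (-14 + (4 - 1*(-2))))) = 1/(-1/81359 + (107 + (-14 + (4 + 2)))) = 1/(-1/81359 + (107 + (-14 + 6))) = 1/(-1/81359 + (107 - 8)) = 1/(-1/81359 + 99) = 1/(8054540/81359) = 81359/8054540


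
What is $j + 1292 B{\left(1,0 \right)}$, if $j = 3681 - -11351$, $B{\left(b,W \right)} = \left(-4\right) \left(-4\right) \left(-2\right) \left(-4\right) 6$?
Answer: $1007288$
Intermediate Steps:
$B{\left(b,W \right)} = 768$ ($B{\left(b,W \right)} = 16 \cdot 8 \cdot 6 = 16 \cdot 48 = 768$)
$j = 15032$ ($j = 3681 + 11351 = 15032$)
$j + 1292 B{\left(1,0 \right)} = 15032 + 1292 \cdot 768 = 15032 + 992256 = 1007288$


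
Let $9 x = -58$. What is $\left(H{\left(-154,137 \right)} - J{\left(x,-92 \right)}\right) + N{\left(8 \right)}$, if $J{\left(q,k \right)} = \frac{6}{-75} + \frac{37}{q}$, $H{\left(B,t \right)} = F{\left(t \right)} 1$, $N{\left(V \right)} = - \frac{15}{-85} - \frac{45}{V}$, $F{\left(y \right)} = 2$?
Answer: $\frac{233963}{98600} \approx 2.3728$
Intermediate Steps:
$x = - \frac{58}{9}$ ($x = \frac{1}{9} \left(-58\right) = - \frac{58}{9} \approx -6.4444$)
$N{\left(V \right)} = \frac{3}{17} - \frac{45}{V}$ ($N{\left(V \right)} = \left(-15\right) \left(- \frac{1}{85}\right) - \frac{45}{V} = \frac{3}{17} - \frac{45}{V}$)
$H{\left(B,t \right)} = 2$ ($H{\left(B,t \right)} = 2 \cdot 1 = 2$)
$J{\left(q,k \right)} = - \frac{2}{25} + \frac{37}{q}$ ($J{\left(q,k \right)} = 6 \left(- \frac{1}{75}\right) + \frac{37}{q} = - \frac{2}{25} + \frac{37}{q}$)
$\left(H{\left(-154,137 \right)} - J{\left(x,-92 \right)}\right) + N{\left(8 \right)} = \left(2 - \left(- \frac{2}{25} + \frac{37}{- \frac{58}{9}}\right)\right) + \left(\frac{3}{17} - \frac{45}{8}\right) = \left(2 - \left(- \frac{2}{25} + 37 \left(- \frac{9}{58}\right)\right)\right) + \left(\frac{3}{17} - \frac{45}{8}\right) = \left(2 - \left(- \frac{2}{25} - \frac{333}{58}\right)\right) + \left(\frac{3}{17} - \frac{45}{8}\right) = \left(2 - - \frac{8441}{1450}\right) - \frac{741}{136} = \left(2 + \frac{8441}{1450}\right) - \frac{741}{136} = \frac{11341}{1450} - \frac{741}{136} = \frac{233963}{98600}$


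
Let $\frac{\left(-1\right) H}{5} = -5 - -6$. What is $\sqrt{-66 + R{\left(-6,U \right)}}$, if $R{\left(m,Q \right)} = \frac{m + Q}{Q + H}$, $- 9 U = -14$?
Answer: $\frac{i \sqrt{62186}}{31} \approx 8.0442 i$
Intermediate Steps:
$U = \frac{14}{9}$ ($U = \left(- \frac{1}{9}\right) \left(-14\right) = \frac{14}{9} \approx 1.5556$)
$H = -5$ ($H = - 5 \left(-5 - -6\right) = - 5 \left(-5 + 6\right) = \left(-5\right) 1 = -5$)
$R{\left(m,Q \right)} = \frac{Q + m}{-5 + Q}$ ($R{\left(m,Q \right)} = \frac{m + Q}{Q - 5} = \frac{Q + m}{-5 + Q}$)
$\sqrt{-66 + R{\left(-6,U \right)}} = \sqrt{-66 + \frac{\frac{14}{9} - 6}{-5 + \frac{14}{9}}} = \sqrt{-66 + \frac{1}{- \frac{31}{9}} \left(- \frac{40}{9}\right)} = \sqrt{-66 - - \frac{40}{31}} = \sqrt{-66 + \frac{40}{31}} = \sqrt{- \frac{2006}{31}} = \frac{i \sqrt{62186}}{31}$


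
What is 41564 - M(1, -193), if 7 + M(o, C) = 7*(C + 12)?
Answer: 42838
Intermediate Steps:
M(o, C) = 77 + 7*C (M(o, C) = -7 + 7*(C + 12) = -7 + 7*(12 + C) = -7 + (84 + 7*C) = 77 + 7*C)
41564 - M(1, -193) = 41564 - (77 + 7*(-193)) = 41564 - (77 - 1351) = 41564 - 1*(-1274) = 41564 + 1274 = 42838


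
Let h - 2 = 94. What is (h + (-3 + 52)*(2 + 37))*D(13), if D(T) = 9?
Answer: 18063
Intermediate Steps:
h = 96 (h = 2 + 94 = 96)
(h + (-3 + 52)*(2 + 37))*D(13) = (96 + (-3 + 52)*(2 + 37))*9 = (96 + 49*39)*9 = (96 + 1911)*9 = 2007*9 = 18063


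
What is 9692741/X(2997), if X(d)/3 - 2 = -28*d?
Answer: -9692741/251742 ≈ -38.503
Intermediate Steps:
X(d) = 6 - 84*d (X(d) = 6 + 3*(-28*d) = 6 - 84*d)
9692741/X(2997) = 9692741/(6 - 84*2997) = 9692741/(6 - 251748) = 9692741/(-251742) = 9692741*(-1/251742) = -9692741/251742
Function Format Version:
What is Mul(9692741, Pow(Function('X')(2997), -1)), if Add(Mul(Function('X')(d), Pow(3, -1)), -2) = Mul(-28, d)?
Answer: Rational(-9692741, 251742) ≈ -38.503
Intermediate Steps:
Function('X')(d) = Add(6, Mul(-84, d)) (Function('X')(d) = Add(6, Mul(3, Mul(-28, d))) = Add(6, Mul(-84, d)))
Mul(9692741, Pow(Function('X')(2997), -1)) = Mul(9692741, Pow(Add(6, Mul(-84, 2997)), -1)) = Mul(9692741, Pow(Add(6, -251748), -1)) = Mul(9692741, Pow(-251742, -1)) = Mul(9692741, Rational(-1, 251742)) = Rational(-9692741, 251742)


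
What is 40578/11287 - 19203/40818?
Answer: 479856181/153570922 ≈ 3.1247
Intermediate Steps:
40578/11287 - 19203/40818 = 40578*(1/11287) - 19203*1/40818 = 40578/11287 - 6401/13606 = 479856181/153570922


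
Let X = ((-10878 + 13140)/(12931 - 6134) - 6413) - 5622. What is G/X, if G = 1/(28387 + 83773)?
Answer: -6797/9174646837280 ≈ -7.4085e-10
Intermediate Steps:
X = -81799633/6797 (X = (2262/6797 - 6413) - 5622 = -43586899/6797 - 5622 = -81799633/6797 ≈ -12035.)
G = 1/112160 ≈ 8.9158e-6
G/X = 1/(112160*(-81799633/6797)) = (1/112160)*(-6797/81799633) = -6797/9174646837280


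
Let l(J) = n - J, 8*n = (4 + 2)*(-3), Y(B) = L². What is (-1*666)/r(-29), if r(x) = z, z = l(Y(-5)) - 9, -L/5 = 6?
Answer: 296/405 ≈ 0.73086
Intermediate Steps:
L = -30 (L = -5*6 = -30)
Y(B) = 900 (Y(B) = (-30)² = 900)
n = -9/4 (n = ((4 + 2)*(-3))/8 = (6*(-3))/8 = (⅛)*(-18) = -9/4 ≈ -2.2500)
l(J) = -9/4 - J
z = -3645/4 (z = (-9/4 - 1*900) - 9 = (-9/4 - 900) - 9 = -3609/4 - 9 = -3645/4 ≈ -911.25)
r(x) = -3645/4
(-1*666)/r(-29) = (-1*666)/(-3645/4) = -666*(-4/3645) = 296/405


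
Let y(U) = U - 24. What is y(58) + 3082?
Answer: 3116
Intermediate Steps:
y(U) = -24 + U
y(58) + 3082 = (-24 + 58) + 3082 = 34 + 3082 = 3116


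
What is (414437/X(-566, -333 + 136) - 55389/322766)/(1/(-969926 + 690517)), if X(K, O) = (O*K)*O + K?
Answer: 188666236766690969/3545013214180 ≈ 53220.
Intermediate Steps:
X(K, O) = K + K*O**2 (X(K, O) = (K*O)*O + K = K*O**2 + K = K + K*O**2)
(414437/X(-566, -333 + 136) - 55389/322766)/(1/(-969926 + 690517)) = (414437/((-566*(1 + (-333 + 136)**2))) - 55389/322766)/(1/(-969926 + 690517)) = (414437/((-566*(1 + (-197)**2))) - 55389*1/322766)/(1/(-279409)) = (414437/((-566*(1 + 38809))) - 55389/322766)/(-1/279409) = (414437/((-566*38810)) - 55389/322766)*(-279409) = (414437/(-21966460) - 55389/322766)*(-279409) = (414437*(-1/21966460) - 55389/322766)*(-279409) = (-414437/21966460 - 55389/322766)*(-279409) = -675233212841/3545013214180*(-279409) = 188666236766690969/3545013214180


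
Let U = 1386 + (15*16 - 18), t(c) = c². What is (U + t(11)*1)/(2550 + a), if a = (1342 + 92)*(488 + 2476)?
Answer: 1729/4252926 ≈ 0.00040654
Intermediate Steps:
U = 1608 (U = 1386 + (240 - 18) = 1386 + 222 = 1608)
a = 4250376 (a = 1434*2964 = 4250376)
(U + t(11)*1)/(2550 + a) = (1608 + 11²*1)/(2550 + 4250376) = (1608 + 121*1)/4252926 = (1608 + 121)*(1/4252926) = 1729*(1/4252926) = 1729/4252926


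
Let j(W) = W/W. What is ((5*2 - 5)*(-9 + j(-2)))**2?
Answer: 1600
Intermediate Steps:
j(W) = 1
((5*2 - 5)*(-9 + j(-2)))**2 = ((5*2 - 5)*(-9 + 1))**2 = ((10 - 5)*(-8))**2 = (5*(-8))**2 = (-40)**2 = 1600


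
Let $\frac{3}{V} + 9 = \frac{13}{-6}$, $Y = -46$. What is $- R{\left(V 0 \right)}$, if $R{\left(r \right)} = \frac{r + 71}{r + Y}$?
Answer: $\frac{71}{46} \approx 1.5435$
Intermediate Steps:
$V = - \frac{18}{67}$ ($V = \frac{3}{-9 + \frac{13}{-6}} = \frac{3}{-9 + 13 \left(- \frac{1}{6}\right)} = \frac{3}{-9 - \frac{13}{6}} = \frac{3}{- \frac{67}{6}} = 3 \left(- \frac{6}{67}\right) = - \frac{18}{67} \approx -0.26866$)
$R{\left(r \right)} = \frac{71 + r}{-46 + r}$ ($R{\left(r \right)} = \frac{r + 71}{r - 46} = \frac{71 + r}{-46 + r}$)
$- R{\left(V 0 \right)} = - \frac{71 - 0}{-46 - 0} = - \frac{71 + 0}{-46 + 0} = - \frac{71}{-46} = - \frac{\left(-1\right) 71}{46} = \left(-1\right) \left(- \frac{71}{46}\right) = \frac{71}{46}$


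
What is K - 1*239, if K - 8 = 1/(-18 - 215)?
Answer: -53824/233 ≈ -231.00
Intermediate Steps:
K = 1863/233 (K = 8 + 1/(-18 - 215) = 8 + 1/(-233) = 8 - 1/233 = 1863/233 ≈ 7.9957)
K - 1*239 = 1863/233 - 1*239 = 1863/233 - 239 = -53824/233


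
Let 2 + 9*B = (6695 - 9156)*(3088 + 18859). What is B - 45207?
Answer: -54418432/9 ≈ -6.0465e+6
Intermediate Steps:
B = -54011569/9 (B = -2/9 + ((6695 - 9156)*(3088 + 18859))/9 = -2/9 + (-2461*21947)/9 = -2/9 + (1/9)*(-54011567) = -2/9 - 54011567/9 = -54011569/9 ≈ -6.0013e+6)
B - 45207 = -54011569/9 - 45207 = -54418432/9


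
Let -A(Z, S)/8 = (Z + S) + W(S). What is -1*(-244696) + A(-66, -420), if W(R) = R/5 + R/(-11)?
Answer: 2738456/11 ≈ 2.4895e+5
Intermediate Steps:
W(R) = 6*R/55 (W(R) = R*(⅕) + R*(-1/11) = R/5 - R/11 = 6*R/55)
A(Z, S) = -8*Z - 488*S/55 (A(Z, S) = -8*((Z + S) + 6*S/55) = -8*((S + Z) + 6*S/55) = -8*(Z + 61*S/55) = -8*Z - 488*S/55)
-1*(-244696) + A(-66, -420) = -1*(-244696) + (-8*(-66) - 488/55*(-420)) = 244696 + (528 + 40992/11) = 244696 + 46800/11 = 2738456/11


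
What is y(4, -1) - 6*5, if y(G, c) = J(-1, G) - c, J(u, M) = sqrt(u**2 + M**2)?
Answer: -29 + sqrt(17) ≈ -24.877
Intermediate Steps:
J(u, M) = sqrt(M**2 + u**2)
y(G, c) = sqrt(1 + G**2) - c (y(G, c) = sqrt(G**2 + (-1)**2) - c = sqrt(G**2 + 1) - c = sqrt(1 + G**2) - c)
y(4, -1) - 6*5 = (sqrt(1 + 4**2) - 1*(-1)) - 6*5 = (sqrt(1 + 16) + 1) - 30 = (sqrt(17) + 1) - 30 = (1 + sqrt(17)) - 30 = -29 + sqrt(17)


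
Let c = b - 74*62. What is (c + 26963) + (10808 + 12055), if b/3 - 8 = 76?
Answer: 45490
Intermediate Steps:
b = 252 (b = 24 + 3*76 = 24 + 228 = 252)
c = -4336 (c = 252 - 74*62 = 252 - 4588 = -4336)
(c + 26963) + (10808 + 12055) = (-4336 + 26963) + (10808 + 12055) = 22627 + 22863 = 45490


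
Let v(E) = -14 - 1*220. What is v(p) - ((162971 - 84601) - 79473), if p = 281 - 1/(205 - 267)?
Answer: 869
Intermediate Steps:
p = 17423/62 (p = 281 - 1/(-62) = 281 - 1*(-1/62) = 281 + 1/62 = 17423/62 ≈ 281.02)
v(E) = -234 (v(E) = -14 - 220 = -234)
v(p) - ((162971 - 84601) - 79473) = -234 - ((162971 - 84601) - 79473) = -234 - (78370 - 79473) = -234 - 1*(-1103) = -234 + 1103 = 869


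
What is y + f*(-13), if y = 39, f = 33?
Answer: -390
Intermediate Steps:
y + f*(-13) = 39 + 33*(-13) = 39 - 429 = -390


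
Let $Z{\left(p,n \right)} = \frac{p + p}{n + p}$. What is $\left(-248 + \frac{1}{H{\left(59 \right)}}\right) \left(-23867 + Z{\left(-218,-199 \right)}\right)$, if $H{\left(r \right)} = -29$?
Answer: $\frac{71585476879}{12093} \approx 5.9196 \cdot 10^{6}$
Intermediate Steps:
$Z{\left(p,n \right)} = \frac{2 p}{n + p}$
$\left(-248 + \frac{1}{H{\left(59 \right)}}\right) \left(-23867 + Z{\left(-218,-199 \right)}\right) = \left(-248 + \frac{1}{-29}\right) \left(-23867 + 2 \left(-218\right) \frac{1}{-199 - 218}\right) = \left(-248 - \frac{1}{29}\right) \left(-23867 + 2 \left(-218\right) \frac{1}{-417}\right) = - \frac{7193 \left(-23867 + 2 \left(-218\right) \left(- \frac{1}{417}\right)\right)}{29} = - \frac{7193 \left(-23867 + \frac{436}{417}\right)}{29} = \left(- \frac{7193}{29}\right) \left(- \frac{9952103}{417}\right) = \frac{71585476879}{12093}$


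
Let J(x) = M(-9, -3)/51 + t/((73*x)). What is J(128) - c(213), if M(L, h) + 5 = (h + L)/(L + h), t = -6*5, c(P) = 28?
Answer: -6691069/238272 ≈ -28.082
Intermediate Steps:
t = -30
M(L, h) = -4 (M(L, h) = -5 + (h + L)/(L + h) = -5 + (L + h)/(L + h) = -5 + 1 = -4)
J(x) = -4/51 - 30/(73*x) (J(x) = -4/51 - 30*1/(73*x) = -4*1/51 - 30/(73*x) = -4/51 - 30/(73*x))
J(128) - c(213) = (2/3723)*(-765 - 146*128)/128 - 1*28 = (2/3723)*(1/128)*(-765 - 18688) - 28 = (2/3723)*(1/128)*(-19453) - 28 = -19453/238272 - 28 = -6691069/238272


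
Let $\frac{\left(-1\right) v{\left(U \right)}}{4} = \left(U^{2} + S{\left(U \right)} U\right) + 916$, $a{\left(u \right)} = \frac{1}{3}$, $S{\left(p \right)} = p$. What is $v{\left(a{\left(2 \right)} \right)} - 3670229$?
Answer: $- \frac{33065045}{9} \approx -3.6739 \cdot 10^{6}$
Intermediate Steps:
$a{\left(u \right)} = \frac{1}{3}$
$v{\left(U \right)} = -3664 - 8 U^{2}$ ($v{\left(U \right)} = - 4 \left(\left(U^{2} + U U\right) + 916\right) = - 4 \left(\left(U^{2} + U^{2}\right) + 916\right) = - 4 \left(2 U^{2} + 916\right) = - 4 \left(916 + 2 U^{2}\right) = -3664 - 8 U^{2}$)
$v{\left(a{\left(2 \right)} \right)} - 3670229 = \left(-3664 - \frac{8}{9}\right) - 3670229 = - \frac{32984}{9} - 3670229 = - \frac{33065045}{9}$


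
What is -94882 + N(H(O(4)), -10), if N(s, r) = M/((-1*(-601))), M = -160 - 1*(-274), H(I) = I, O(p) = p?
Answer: -57023968/601 ≈ -94882.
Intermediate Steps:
M = 114 (M = -160 + 274 = 114)
N(s, r) = 114/601 (N(s, r) = 114/((-1*(-601))) = 114/601)
-94882 + N(H(O(4)), -10) = -94882 + 114/601 = -57023968/601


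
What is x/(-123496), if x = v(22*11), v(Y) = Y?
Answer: -121/61748 ≈ -0.0019596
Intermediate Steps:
x = 242 (x = 22*11 = 242)
x/(-123496) = 242/(-123496) = 242*(-1/123496) = -121/61748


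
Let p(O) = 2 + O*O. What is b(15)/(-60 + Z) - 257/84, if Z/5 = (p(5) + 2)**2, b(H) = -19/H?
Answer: -1775619/580300 ≈ -3.0598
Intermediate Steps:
p(O) = 2 + O**2
Z = 4205 (Z = 5*((2 + 5**2) + 2)**2 = 5*((2 + 25) + 2)**2 = 5*(27 + 2)**2 = 5*29**2 = 5*841 = 4205)
b(15)/(-60 + Z) - 257/84 = (-19/15)/(-60 + 4205) - 257/84 = -19*1/15/4145 - 257*1/84 = -19/15*1/4145 - 257/84 = -19/62175 - 257/84 = -1775619/580300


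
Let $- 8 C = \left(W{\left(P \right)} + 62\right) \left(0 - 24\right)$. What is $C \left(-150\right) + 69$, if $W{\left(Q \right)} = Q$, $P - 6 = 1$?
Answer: $-30981$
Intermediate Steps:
$P = 7$ ($P = 6 + 1 = 7$)
$C = 207$ ($C = - \frac{\left(7 + 62\right) \left(0 - 24\right)}{8} = - \frac{69 \left(-24\right)}{8} = \left(- \frac{1}{8}\right) \left(-1656\right) = 207$)
$C \left(-150\right) + 69 = 207 \left(-150\right) + 69 = -31050 + 69 = -30981$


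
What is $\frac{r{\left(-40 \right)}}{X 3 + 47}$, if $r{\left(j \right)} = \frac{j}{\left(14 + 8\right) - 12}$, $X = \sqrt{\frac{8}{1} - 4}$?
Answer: $- \frac{4}{53} \approx -0.075472$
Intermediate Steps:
$X = 2$ ($X = \sqrt{8 \cdot 1 - 4} = \sqrt{8 - 4} = \sqrt{4} = 2$)
$r{\left(j \right)} = \frac{j}{10}$ ($r{\left(j \right)} = \frac{j}{22 - 12} = \frac{j}{10}$)
$\frac{r{\left(-40 \right)}}{X 3 + 47} = \frac{\frac{1}{10} \left(-40\right)}{2 \cdot 3 + 47} = \frac{1}{6 + 47} \left(-4\right) = \frac{1}{53} \left(-4\right) = - \frac{4}{53}$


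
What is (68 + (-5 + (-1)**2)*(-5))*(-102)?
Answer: -8976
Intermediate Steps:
(68 + (-5 + (-1)**2)*(-5))*(-102) = (68 + (-5 + 1)*(-5))*(-102) = (68 - 4*(-5))*(-102) = (68 + 20)*(-102) = 88*(-102) = -8976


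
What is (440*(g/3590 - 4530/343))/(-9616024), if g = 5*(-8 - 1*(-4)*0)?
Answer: 8138210/13455549401 ≈ 0.00060482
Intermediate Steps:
g = -40 (g = 5*(-8 + 4*0) = 5*(-8 + 0) = 5*(-8) = -40)
(440*(g/3590 - 4530/343))/(-9616024) = (440*(-40/3590 - 4530/343))/(-9616024) = (440*(-40*1/3590 - 4530*1/343))*(-1/9616024) = (440*(-4/359 - 4530/343))*(-1/9616024) = (440*(-1627642/123137))*(-1/9616024) = -716162480/123137*(-1/9616024) = 8138210/13455549401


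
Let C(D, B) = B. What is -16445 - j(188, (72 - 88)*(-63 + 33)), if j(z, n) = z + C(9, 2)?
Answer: -16635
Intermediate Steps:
j(z, n) = 2 + z (j(z, n) = z + 2 = 2 + z)
-16445 - j(188, (72 - 88)*(-63 + 33)) = -16445 - (2 + 188) = -16445 - 1*190 = -16445 - 190 = -16635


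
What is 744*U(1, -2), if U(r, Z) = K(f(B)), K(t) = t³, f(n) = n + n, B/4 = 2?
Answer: 3047424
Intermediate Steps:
B = 8 (B = 4*2 = 8)
f(n) = 2*n
U(r, Z) = 4096 (U(r, Z) = (2*8)³ = 16³ = 4096)
744*U(1, -2) = 744*4096 = 3047424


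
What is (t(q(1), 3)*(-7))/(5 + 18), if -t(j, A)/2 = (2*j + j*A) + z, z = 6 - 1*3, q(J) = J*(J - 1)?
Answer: 42/23 ≈ 1.8261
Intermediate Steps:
q(J) = J*(-1 + J)
z = 3 (z = 6 - 3 = 3)
t(j, A) = -6 - 4*j - 2*A*j (t(j, A) = -2*((2*j + j*A) + 3) = -2*((2*j + A*j) + 3) = -2*(3 + 2*j + A*j) = -6 - 4*j - 2*A*j)
(t(q(1), 3)*(-7))/(5 + 18) = ((-6 - 4*(-1 + 1) - 2*3*1*(-1 + 1))*(-7))/(5 + 18) = ((-6 - 4*0 - 2*3*1*0)*(-7))/23 = ((-6 - 4*0 - 2*3*0)*(-7))*(1/23) = ((-6 + 0 + 0)*(-7))*(1/23) = -6*(-7)*(1/23) = 42*(1/23) = 42/23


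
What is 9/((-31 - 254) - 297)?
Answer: -3/194 ≈ -0.015464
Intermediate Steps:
9/((-31 - 254) - 297) = 9/(-285 - 297) = 9/(-582) = 9*(-1/582) = -3/194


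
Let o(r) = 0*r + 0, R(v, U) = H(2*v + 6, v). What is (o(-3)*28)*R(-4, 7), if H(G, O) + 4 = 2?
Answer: 0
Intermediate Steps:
H(G, O) = -2 (H(G, O) = -4 + 2 = -2)
R(v, U) = -2
o(r) = 0 (o(r) = 0 + 0 = 0)
(o(-3)*28)*R(-4, 7) = (0*28)*(-2) = 0*(-2) = 0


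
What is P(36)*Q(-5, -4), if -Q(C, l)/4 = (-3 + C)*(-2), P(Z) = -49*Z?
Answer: 112896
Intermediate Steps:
Q(C, l) = -24 + 8*C (Q(C, l) = -4*(-3 + C)*(-2) = -4*(6 - 2*C) = -24 + 8*C)
P(36)*Q(-5, -4) = (-49*36)*(-24 + 8*(-5)) = -1764*(-24 - 40) = -1764*(-64) = 112896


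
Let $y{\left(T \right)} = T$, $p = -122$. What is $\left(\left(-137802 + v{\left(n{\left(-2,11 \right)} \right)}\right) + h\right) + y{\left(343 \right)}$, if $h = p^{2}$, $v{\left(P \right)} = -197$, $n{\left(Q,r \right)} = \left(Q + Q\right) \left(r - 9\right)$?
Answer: $-122772$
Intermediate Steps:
$n{\left(Q,r \right)} = 2 Q \left(-9 + r\right)$
$h = 14884$ ($h = \left(-122\right)^{2} = 14884$)
$\left(\left(-137802 + v{\left(n{\left(-2,11 \right)} \right)}\right) + h\right) + y{\left(343 \right)} = \left(\left(-137802 - 197\right) + 14884\right) + 343 = \left(-137999 + 14884\right) + 343 = -123115 + 343 = -122772$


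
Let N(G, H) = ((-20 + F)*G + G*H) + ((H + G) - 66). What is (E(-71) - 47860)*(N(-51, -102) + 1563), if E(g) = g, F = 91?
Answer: -140198175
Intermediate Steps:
N(G, H) = -66 + H + 72*G + G*H (N(G, H) = ((-20 + 91)*G + G*H) + ((H + G) - 66) = (71*G + G*H) + ((G + H) - 66) = (71*G + G*H) + (-66 + G + H) = -66 + H + 72*G + G*H)
(E(-71) - 47860)*(N(-51, -102) + 1563) = (-71 - 47860)*((-66 - 102 + 72*(-51) - 51*(-102)) + 1563) = -47931*((-66 - 102 - 3672 + 5202) + 1563) = -47931*(1362 + 1563) = -47931*2925 = -140198175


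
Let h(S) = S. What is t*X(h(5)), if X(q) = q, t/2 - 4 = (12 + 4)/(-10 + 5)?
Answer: 8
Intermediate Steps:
t = 8/5 (t = 8 + 2*((12 + 4)/(-10 + 5)) = 8 + 2*(16/(-5)) = 8 + 2*(16*(-⅕)) = 8 + 2*(-16/5) = 8 - 32/5 = 8/5 ≈ 1.6000)
t*X(h(5)) = (8/5)*5 = 8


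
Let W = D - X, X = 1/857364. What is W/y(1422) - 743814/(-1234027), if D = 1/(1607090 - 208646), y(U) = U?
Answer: 1957038018064407191/3246830196244656748 ≈ 0.60275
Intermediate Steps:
X = 1/857364 ≈ 1.1664e-6
D = 1/1398444 ≈ 7.1508e-7
W = -7515/16652438078 (W = 1/1398444 - 1*1/857364 = 1/1398444 - 1/857364 = -7515/16652438078 ≈ -4.5129e-7)
W/y(1422) - 743814/(-1234027) = -7515/16652438078/1422 - 743814/(-1234027) = -7515/16652438078*1/1422 - 743814*(-1/1234027) = -835/2631085216324 + 743814/1234027 = 1957038018064407191/3246830196244656748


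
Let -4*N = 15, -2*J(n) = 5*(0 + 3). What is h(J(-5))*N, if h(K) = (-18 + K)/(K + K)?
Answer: -51/8 ≈ -6.3750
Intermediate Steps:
J(n) = -15/2 (J(n) = -5*(0 + 3)/2 = -5*3/2 = -½*15 = -15/2)
N = -15/4 (N = -¼*15 = -15/4 ≈ -3.7500)
h(K) = (-18 + K)/(2*K) (h(K) = (-18 + K)/((2*K)) = (-18 + K)*(1/(2*K)) = (-18 + K)/(2*K))
h(J(-5))*N = ((-18 - 15/2)/(2*(-15/2)))*(-15/4) = ((½)*(-2/15)*(-51/2))*(-15/4) = (17/10)*(-15/4) = -51/8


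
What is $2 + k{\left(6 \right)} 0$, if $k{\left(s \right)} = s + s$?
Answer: $2$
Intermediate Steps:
$k{\left(s \right)} = 2 s$
$2 + k{\left(6 \right)} 0 = 2 + 2 \cdot 6 \cdot 0 = 2 + 12 \cdot 0 = 2 + 0 = 2$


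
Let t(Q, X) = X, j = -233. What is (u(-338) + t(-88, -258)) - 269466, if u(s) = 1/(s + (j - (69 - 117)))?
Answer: -141065653/523 ≈ -2.6972e+5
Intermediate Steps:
u(s) = 1/(-185 + s) (u(s) = 1/(s + (-233 - (69 - 117))) = 1/(s + (-233 - 1*(-48))) = 1/(s + (-233 + 48)) = 1/(s - 185) = 1/(-185 + s))
(u(-338) + t(-88, -258)) - 269466 = (1/(-185 - 338) - 258) - 269466 = (1/(-523) - 258) - 269466 = (-1/523 - 258) - 269466 = -134935/523 - 269466 = -141065653/523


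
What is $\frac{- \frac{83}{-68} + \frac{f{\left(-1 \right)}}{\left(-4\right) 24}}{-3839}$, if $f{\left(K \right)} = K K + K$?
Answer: $- \frac{83}{261052} \approx -0.00031794$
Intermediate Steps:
$f{\left(K \right)} = K + K^{2}$ ($f{\left(K \right)} = K^{2} + K = K + K^{2}$)
$\frac{- \frac{83}{-68} + \frac{f{\left(-1 \right)}}{\left(-4\right) 24}}{-3839} = \frac{- \frac{83}{-68} + \frac{\left(-1\right) \left(1 - 1\right)}{\left(-4\right) 24}}{-3839} = - \frac{\left(-83\right) \left(- \frac{1}{68}\right) + \frac{\left(-1\right) 0}{-96}}{3839} = - \frac{\frac{83}{68} + 0 \left(- \frac{1}{96}\right)}{3839} = - \frac{\frac{83}{68} + 0}{3839} = \left(- \frac{1}{3839}\right) \frac{83}{68} = - \frac{83}{261052}$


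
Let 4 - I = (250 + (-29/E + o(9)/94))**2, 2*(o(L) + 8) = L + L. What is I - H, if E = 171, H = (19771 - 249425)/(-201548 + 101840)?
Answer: -134002365952967831/2146825212084 ≈ -62419.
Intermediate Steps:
o(L) = -8 + L (o(L) = -8 + (L + L)/2 = -8 + (2*L)/2 = -8 + L)
H = 114827/49854 (H = -229654/(-99708) = -229654*(-1/99708) = 114827/49854 ≈ 2.3033)
I = -16126780749121/258373476 (I = 4 - (250 + (-29/171 + (-8 + 9)/94))**2 = 4 - (250 + (-29*1/171 + 1*(1/94)))**2 = 4 - (250 + (-29/171 + 1/94))**2 = 4 - (250 - 2555/16074)**2 = 4 - (4015945/16074)**2 = 4 - 1*16127814243025/258373476 = 4 - 16127814243025/258373476 = -16126780749121/258373476 ≈ -62417.)
I - H = -16126780749121/258373476 - 1*114827/49854 = -16126780749121/258373476 - 114827/49854 = -134002365952967831/2146825212084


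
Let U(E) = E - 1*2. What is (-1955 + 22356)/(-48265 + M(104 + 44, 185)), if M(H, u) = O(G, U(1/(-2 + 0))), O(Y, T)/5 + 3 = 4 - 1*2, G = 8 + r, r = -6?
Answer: -20401/48270 ≈ -0.42264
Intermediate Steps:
U(E) = -2 + E (U(E) = E - 2 = -2 + E)
G = 2 (G = 8 - 6 = 2)
O(Y, T) = -5 (O(Y, T) = -15 + 5*(4 - 1*2) = -15 + 5*(4 - 2) = -15 + 5*2 = -15 + 10 = -5)
M(H, u) = -5
(-1955 + 22356)/(-48265 + M(104 + 44, 185)) = (-1955 + 22356)/(-48265 - 5) = 20401/(-48270) = 20401*(-1/48270) = -20401/48270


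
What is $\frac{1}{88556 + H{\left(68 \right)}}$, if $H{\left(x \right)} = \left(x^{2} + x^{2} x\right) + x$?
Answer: $\frac{1}{407680} \approx 2.4529 \cdot 10^{-6}$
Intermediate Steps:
$H{\left(x \right)} = x + x^{2} + x^{3}$ ($H{\left(x \right)} = \left(x^{2} + x^{3}\right) + x = x + x^{2} + x^{3}$)
$\frac{1}{88556 + H{\left(68 \right)}} = \frac{1}{88556 + 68 \left(1 + 68 + 68^{2}\right)} = \frac{1}{88556 + 68 \left(1 + 68 + 4624\right)} = \frac{1}{88556 + 68 \cdot 4693} = \frac{1}{88556 + 319124} = \frac{1}{407680}$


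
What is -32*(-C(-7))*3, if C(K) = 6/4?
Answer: 144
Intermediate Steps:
C(K) = 3/2 (C(K) = 6*(1/4) = 3/2)
-32*(-C(-7))*3 = -32*(-1*3/2)*3 = -(-48)*3 = -32*(-9/2) = 144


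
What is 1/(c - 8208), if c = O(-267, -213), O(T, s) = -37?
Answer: -1/8245 ≈ -0.00012129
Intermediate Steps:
c = -37
1/(c - 8208) = 1/(-37 - 8208) = 1/(-8245) = -1/8245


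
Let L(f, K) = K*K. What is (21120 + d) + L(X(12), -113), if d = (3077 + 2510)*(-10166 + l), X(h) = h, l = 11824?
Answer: 9297135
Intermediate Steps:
d = 9263246 (d = (3077 + 2510)*(-10166 + 11824) = 5587*1658 = 9263246)
L(f, K) = K**2
(21120 + d) + L(X(12), -113) = (21120 + 9263246) + (-113)**2 = 9284366 + 12769 = 9297135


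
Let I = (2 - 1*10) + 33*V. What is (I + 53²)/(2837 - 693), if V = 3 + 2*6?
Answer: 103/67 ≈ 1.5373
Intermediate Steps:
V = 15 (V = 3 + 12 = 15)
I = 487 (I = (2 - 1*10) + 33*15 = (2 - 10) + 495 = -8 + 495 = 487)
(I + 53²)/(2837 - 693) = (487 + 53²)/(2837 - 693) = (487 + 2809)/2144 = 3296*(1/2144) = 103/67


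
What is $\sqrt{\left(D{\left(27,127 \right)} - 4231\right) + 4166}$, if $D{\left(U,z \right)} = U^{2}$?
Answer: $2 \sqrt{166} \approx 25.768$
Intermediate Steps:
$\sqrt{\left(D{\left(27,127 \right)} - 4231\right) + 4166} = \sqrt{\left(27^{2} - 4231\right) + 4166} = \sqrt{\left(729 - 4231\right) + 4166} = \sqrt{-3502 + 4166} = \sqrt{664} = 2 \sqrt{166}$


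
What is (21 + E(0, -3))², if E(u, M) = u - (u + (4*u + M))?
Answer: 576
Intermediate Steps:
E(u, M) = -M - 4*u (E(u, M) = u - (u + (M + 4*u)) = u - (M + 5*u) = u + (-M - 5*u) = -M - 4*u)
(21 + E(0, -3))² = (21 + (-1*(-3) - 4*0))² = (21 + (3 + 0))² = (21 + 3)² = 24² = 576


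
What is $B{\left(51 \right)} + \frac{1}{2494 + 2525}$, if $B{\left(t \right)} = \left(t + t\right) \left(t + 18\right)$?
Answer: $\frac{35323723}{5019} \approx 7038.0$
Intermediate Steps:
$B{\left(t \right)} = 2 t \left(18 + t\right)$
$B{\left(51 \right)} + \frac{1}{2494 + 2525} = 2 \cdot 51 \left(18 + 51\right) + \frac{1}{2494 + 2525} = 2 \cdot 51 \cdot 69 + \frac{1}{5019} = 7038 + \frac{1}{5019} = \frac{35323723}{5019}$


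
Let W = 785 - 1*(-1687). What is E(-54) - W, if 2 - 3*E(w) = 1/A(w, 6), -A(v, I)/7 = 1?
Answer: -17299/7 ≈ -2471.3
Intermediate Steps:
W = 2472 (W = 785 + 1687 = 2472)
A(v, I) = -7 (A(v, I) = -7*1 = -7)
E(w) = 5/7 (E(w) = ⅔ - ⅓/(-7) = ⅔ - ⅓*(-⅐) = ⅔ + 1/21 = 5/7)
E(-54) - W = 5/7 - 1*2472 = 5/7 - 2472 = -17299/7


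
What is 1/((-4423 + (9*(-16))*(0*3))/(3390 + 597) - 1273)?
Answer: -3987/5079874 ≈ -0.00078486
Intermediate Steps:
1/((-4423 + (9*(-16))*(0*3))/(3390 + 597) - 1273) = 1/((-4423 - 144*0)/3987 - 1273) = 1/((-4423 + 0)*(1/3987) - 1273) = 1/(-4423*1/3987 - 1273) = 1/(-4423/3987 - 1273) = 1/(-5079874/3987) = -3987/5079874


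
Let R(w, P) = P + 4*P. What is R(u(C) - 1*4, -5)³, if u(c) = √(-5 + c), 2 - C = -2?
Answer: -15625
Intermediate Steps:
C = 4 (C = 2 - 1*(-2) = 2 + 2 = 4)
R(w, P) = 5*P
R(u(C) - 1*4, -5)³ = (5*(-5))³ = (-25)³ = -15625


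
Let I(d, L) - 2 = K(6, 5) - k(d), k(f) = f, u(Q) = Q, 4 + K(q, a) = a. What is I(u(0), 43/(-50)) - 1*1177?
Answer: -1174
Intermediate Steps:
K(q, a) = -4 + a
I(d, L) = 3 - d (I(d, L) = 2 + ((-4 + 5) - d) = 2 + (1 - d) = 3 - d)
I(u(0), 43/(-50)) - 1*1177 = (3 - 1*0) - 1*1177 = (3 + 0) - 1177 = 3 - 1177 = -1174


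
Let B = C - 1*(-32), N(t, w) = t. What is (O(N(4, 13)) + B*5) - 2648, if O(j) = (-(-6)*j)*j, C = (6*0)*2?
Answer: -2392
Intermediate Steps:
C = 0 (C = 0*2 = 0)
B = 32 (B = 0 - 1*(-32) = 0 + 32 = 32)
O(j) = 6*j² (O(j) = (6*j)*j = 6*j²)
(O(N(4, 13)) + B*5) - 2648 = (6*4² + 32*5) - 2648 = (6*16 + 160) - 2648 = (96 + 160) - 2648 = 256 - 2648 = -2392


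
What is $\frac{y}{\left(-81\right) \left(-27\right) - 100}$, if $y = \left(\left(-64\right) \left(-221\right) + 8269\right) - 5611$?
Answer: $\frac{16802}{2087} \approx 8.0508$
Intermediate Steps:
$y = 16802$ ($y = \left(14144 + 8269\right) - 5611 = 22413 - 5611 = 16802$)
$\frac{y}{\left(-81\right) \left(-27\right) - 100} = \frac{16802}{\left(-81\right) \left(-27\right) - 100} = \frac{16802}{2187 - 100} = \frac{16802}{2087}$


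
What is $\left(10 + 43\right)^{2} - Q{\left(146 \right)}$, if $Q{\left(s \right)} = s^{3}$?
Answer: $-3109327$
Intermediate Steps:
$\left(10 + 43\right)^{2} - Q{\left(146 \right)} = \left(10 + 43\right)^{2} - 146^{3} = 53^{2} - 3112136 = 2809 - 3112136 = -3109327$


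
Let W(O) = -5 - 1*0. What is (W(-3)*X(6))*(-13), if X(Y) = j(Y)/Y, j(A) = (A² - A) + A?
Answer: 390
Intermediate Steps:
j(A) = A²
X(Y) = Y (X(Y) = Y²/Y = Y)
W(O) = -5 (W(O) = -5 + 0 = -5)
(W(-3)*X(6))*(-13) = -5*6*(-13) = -30*(-13) = 390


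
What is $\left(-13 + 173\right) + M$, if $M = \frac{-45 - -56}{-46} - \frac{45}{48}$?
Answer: $\frac{58447}{368} \approx 158.82$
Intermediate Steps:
$M = - \frac{433}{368}$ ($M = \left(-45 + 56\right) \left(- \frac{1}{46}\right) - \frac{15}{16} = 11 \left(- \frac{1}{46}\right) - \frac{15}{16} = - \frac{11}{46} - \frac{15}{16} = - \frac{433}{368} \approx -1.1766$)
$\left(-13 + 173\right) + M = \left(-13 + 173\right) - \frac{433}{368} = 160 - \frac{433}{368} = \frac{58447}{368}$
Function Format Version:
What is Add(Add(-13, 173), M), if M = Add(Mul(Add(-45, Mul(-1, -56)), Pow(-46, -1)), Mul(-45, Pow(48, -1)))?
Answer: Rational(58447, 368) ≈ 158.82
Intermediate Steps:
M = Rational(-433, 368) (M = Add(Mul(Add(-45, 56), Rational(-1, 46)), Mul(-45, Rational(1, 48))) = Add(Mul(11, Rational(-1, 46)), Rational(-15, 16)) = Add(Rational(-11, 46), Rational(-15, 16)) = Rational(-433, 368) ≈ -1.1766)
Add(Add(-13, 173), M) = Add(Add(-13, 173), Rational(-433, 368)) = Add(160, Rational(-433, 368)) = Rational(58447, 368)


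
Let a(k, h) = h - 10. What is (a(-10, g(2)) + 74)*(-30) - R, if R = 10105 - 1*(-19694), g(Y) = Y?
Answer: -31779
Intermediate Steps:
a(k, h) = -10 + h
R = 29799 (R = 10105 + 19694 = 29799)
(a(-10, g(2)) + 74)*(-30) - R = ((-10 + 2) + 74)*(-30) - 1*29799 = (-8 + 74)*(-30) - 29799 = 66*(-30) - 29799 = -1980 - 29799 = -31779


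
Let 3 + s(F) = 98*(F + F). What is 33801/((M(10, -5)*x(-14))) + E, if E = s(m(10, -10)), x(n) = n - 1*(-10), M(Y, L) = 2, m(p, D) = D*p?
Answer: -190625/8 ≈ -23828.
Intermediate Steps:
s(F) = -3 + 196*F (s(F) = -3 + 98*(F + F) = -3 + 98*(2*F) = -3 + 196*F)
x(n) = 10 + n (x(n) = n + 10 = 10 + n)
E = -19603 (E = -3 + 196*(-10*10) = -3 + 196*(-100) = -3 - 19600 = -19603)
33801/((M(10, -5)*x(-14))) + E = 33801/((2*(10 - 14))) - 19603 = 33801/((2*(-4))) - 19603 = 33801/(-8) - 19603 = 33801*(-⅛) - 19603 = -33801/8 - 19603 = -190625/8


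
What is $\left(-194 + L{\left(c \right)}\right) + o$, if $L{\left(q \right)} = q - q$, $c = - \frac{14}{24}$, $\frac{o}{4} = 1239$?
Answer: $4762$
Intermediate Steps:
$o = 4956$ ($o = 4 \cdot 1239 = 4956$)
$c = - \frac{7}{12}$ ($c = \left(-14\right) \frac{1}{24} = - \frac{7}{12} \approx -0.58333$)
$L{\left(q \right)} = 0$
$\left(-194 + L{\left(c \right)}\right) + o = \left(-194 + 0\right) + 4956 = -194 + 4956 = 4762$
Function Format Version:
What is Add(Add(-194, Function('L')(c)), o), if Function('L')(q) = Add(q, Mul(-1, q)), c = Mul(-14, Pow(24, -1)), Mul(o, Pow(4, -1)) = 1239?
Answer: 4762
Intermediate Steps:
o = 4956 (o = Mul(4, 1239) = 4956)
c = Rational(-7, 12) (c = Mul(-14, Rational(1, 24)) = Rational(-7, 12) ≈ -0.58333)
Function('L')(q) = 0
Add(Add(-194, Function('L')(c)), o) = Add(Add(-194, 0), 4956) = Add(-194, 4956) = 4762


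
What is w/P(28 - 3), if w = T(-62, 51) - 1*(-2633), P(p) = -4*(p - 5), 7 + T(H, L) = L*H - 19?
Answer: 111/16 ≈ 6.9375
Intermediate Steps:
T(H, L) = -26 + H*L (T(H, L) = -7 + (L*H - 19) = -7 + (H*L - 19) = -7 + (-19 + H*L) = -26 + H*L)
P(p) = 20 - 4*p (P(p) = -4*(-5 + p) = 20 - 4*p)
w = -555 (w = (-26 - 62*51) - 1*(-2633) = (-26 - 3162) + 2633 = -3188 + 2633 = -555)
w/P(28 - 3) = -555/(20 - 4*(28 - 3)) = -555/(20 - 4*25) = -555/(20 - 100) = -555/(-80) = -555*(-1/80) = 111/16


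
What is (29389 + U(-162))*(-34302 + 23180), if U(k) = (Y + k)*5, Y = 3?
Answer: -318022468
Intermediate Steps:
U(k) = 15 + 5*k (U(k) = (3 + k)*5 = 15 + 5*k)
(29389 + U(-162))*(-34302 + 23180) = (29389 + (15 + 5*(-162)))*(-34302 + 23180) = (29389 + (15 - 810))*(-11122) = (29389 - 795)*(-11122) = 28594*(-11122) = -318022468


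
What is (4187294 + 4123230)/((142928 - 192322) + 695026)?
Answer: 2077631/161408 ≈ 12.872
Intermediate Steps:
(4187294 + 4123230)/((142928 - 192322) + 695026) = 8310524/(-49394 + 695026) = 8310524/645632 = 8310524*(1/645632) = 2077631/161408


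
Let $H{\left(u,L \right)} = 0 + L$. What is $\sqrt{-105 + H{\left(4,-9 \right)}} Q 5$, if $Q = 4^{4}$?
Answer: $1280 i \sqrt{114} \approx 13667.0 i$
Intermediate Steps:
$H{\left(u,L \right)} = L$
$Q = 256$
$\sqrt{-105 + H{\left(4,-9 \right)}} Q 5 = \sqrt{-105 - 9} \cdot 256 \cdot 5 = \sqrt{-114} \cdot 1280 = i \sqrt{114} \cdot 1280 = 1280 i \sqrt{114}$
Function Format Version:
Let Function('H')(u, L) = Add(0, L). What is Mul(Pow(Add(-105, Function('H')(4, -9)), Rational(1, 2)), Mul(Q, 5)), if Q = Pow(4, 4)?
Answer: Mul(1280, I, Pow(114, Rational(1, 2))) ≈ Mul(13667., I)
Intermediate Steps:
Function('H')(u, L) = L
Q = 256
Mul(Pow(Add(-105, Function('H')(4, -9)), Rational(1, 2)), Mul(Q, 5)) = Mul(Pow(Add(-105, -9), Rational(1, 2)), Mul(256, 5)) = Mul(Pow(-114, Rational(1, 2)), 1280) = Mul(Mul(I, Pow(114, Rational(1, 2))), 1280) = Mul(1280, I, Pow(114, Rational(1, 2)))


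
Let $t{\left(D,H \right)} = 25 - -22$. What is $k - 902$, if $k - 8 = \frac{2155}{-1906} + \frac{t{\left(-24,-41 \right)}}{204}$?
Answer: $- \frac{173979347}{194412} \approx -894.9$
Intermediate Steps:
$t{\left(D,H \right)} = 47$ ($t{\left(D,H \right)} = 25 + 22 = 47$)
$k = \frac{1380277}{194412}$ ($k = 8 + \left(\frac{2155}{-1906} + \frac{47}{204}\right) = 8 + \left(2155 \left(- \frac{1}{1906}\right) + 47 \cdot \frac{1}{204}\right) = 8 + \left(- \frac{2155}{1906} + \frac{47}{204}\right) = 8 - \frac{175019}{194412} = \frac{1380277}{194412} \approx 7.0998$)
$k - 902 = \frac{1380277}{194412} - 902 = - \frac{173979347}{194412}$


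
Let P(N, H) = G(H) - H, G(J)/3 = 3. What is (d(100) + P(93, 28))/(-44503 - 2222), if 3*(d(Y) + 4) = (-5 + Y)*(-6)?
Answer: 71/15575 ≈ 0.0045586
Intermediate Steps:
d(Y) = 6 - 2*Y (d(Y) = -4 + ((-5 + Y)*(-6))/3 = -4 + (30 - 6*Y)/3 = -4 + (10 - 2*Y) = 6 - 2*Y)
G(J) = 9 (G(J) = 3*3 = 9)
P(N, H) = 9 - H
(d(100) + P(93, 28))/(-44503 - 2222) = ((6 - 2*100) + (9 - 1*28))/(-44503 - 2222) = ((6 - 200) + (9 - 28))/(-46725) = (-194 - 19)*(-1/46725) = -213*(-1/46725) = 71/15575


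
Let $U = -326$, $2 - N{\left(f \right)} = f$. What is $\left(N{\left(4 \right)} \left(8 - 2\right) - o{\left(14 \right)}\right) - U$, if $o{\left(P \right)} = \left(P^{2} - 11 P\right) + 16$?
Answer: $256$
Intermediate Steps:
$o{\left(P \right)} = 16 + P^{2} - 11 P$
$N{\left(f \right)} = 2 - f$
$\left(N{\left(4 \right)} \left(8 - 2\right) - o{\left(14 \right)}\right) - U = \left(\left(2 - 4\right) \left(8 - 2\right) - \left(16 + 14^{2} - 154\right)\right) - -326 = \left(\left(2 - 4\right) 6 - \left(16 + 196 - 154\right)\right) + 326 = \left(\left(-2\right) 6 - 58\right) + 326 = \left(-12 - 58\right) + 326 = -70 + 326 = 256$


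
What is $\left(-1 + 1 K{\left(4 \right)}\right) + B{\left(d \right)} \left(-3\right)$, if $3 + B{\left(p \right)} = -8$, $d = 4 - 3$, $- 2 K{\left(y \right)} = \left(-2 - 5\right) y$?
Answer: $46$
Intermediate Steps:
$K{\left(y \right)} = \frac{7 y}{2}$ ($K{\left(y \right)} = - \frac{\left(-2 - 5\right) y}{2} = - \frac{\left(-7\right) y}{2} = \frac{7 y}{2}$)
$d = 1$
$B{\left(p \right)} = -11$ ($B{\left(p \right)} = -3 - 8 = -11$)
$\left(-1 + 1 K{\left(4 \right)}\right) + B{\left(d \right)} \left(-3\right) = \left(-1 + 1 \cdot \frac{7}{2} \cdot 4\right) - -33 = \left(-1 + 1 \cdot 14\right) + 33 = \left(-1 + 14\right) + 33 = 13 + 33 = 46$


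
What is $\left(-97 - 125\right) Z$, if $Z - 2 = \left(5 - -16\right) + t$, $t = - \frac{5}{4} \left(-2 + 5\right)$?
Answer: $- \frac{8547}{2} \approx -4273.5$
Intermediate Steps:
$t = - \frac{15}{4}$ ($t = \left(-5\right) \frac{1}{4} \cdot 3 = \left(- \frac{5}{4}\right) 3 = - \frac{15}{4} \approx -3.75$)
$Z = \frac{77}{4}$ ($Z = 2 + \left(\left(5 - -16\right) - \frac{15}{4}\right) = 2 + \left(\left(5 + 16\right) - \frac{15}{4}\right) = 2 + \left(21 - \frac{15}{4}\right) = 2 + \frac{69}{4} = \frac{77}{4} \approx 19.25$)
$\left(-97 - 125\right) Z = \left(-97 - 125\right) \frac{77}{4} = \left(-222\right) \frac{77}{4} = - \frac{8547}{2}$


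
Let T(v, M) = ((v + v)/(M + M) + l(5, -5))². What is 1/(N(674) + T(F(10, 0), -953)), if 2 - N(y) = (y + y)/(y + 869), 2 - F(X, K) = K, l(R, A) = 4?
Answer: 1401366487/23976809542 ≈ 0.058447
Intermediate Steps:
F(X, K) = 2 - K
T(v, M) = (4 + v/M)² (T(v, M) = ((v + v)/(M + M) + 4)² = ((2*v)/((2*M)) + 4)² = ((2*v)*(1/(2*M)) + 4)² = (v/M + 4)² = (4 + v/M)²)
N(y) = 2 - 2*y/(869 + y) (N(y) = 2 - (y + y)/(y + 869) = 2 - 2*y/(869 + y))
1/(N(674) + T(F(10, 0), -953)) = 1/(1738/(869 + 674) + ((2 - 1*0) + 4*(-953))²/(-953)²) = 1/(1738/1543 + ((2 + 0) - 3812)²/908209) = 1/(1738*(1/1543) + (2 - 3812)²/908209) = 1/(1738/1543 + (1/908209)*(-3810)²) = 1/(1738/1543 + (1/908209)*14516100) = 1/(1738/1543 + 14516100/908209) = 1/(23976809542/1401366487) = 1401366487/23976809542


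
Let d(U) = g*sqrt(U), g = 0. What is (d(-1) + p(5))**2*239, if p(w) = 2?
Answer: 956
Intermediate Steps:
d(U) = 0 (d(U) = 0*sqrt(U) = 0)
(d(-1) + p(5))**2*239 = (0 + 2)**2*239 = 2**2*239 = 4*239 = 956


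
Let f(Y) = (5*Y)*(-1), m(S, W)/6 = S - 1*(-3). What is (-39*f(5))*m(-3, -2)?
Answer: 0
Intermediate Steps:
m(S, W) = 18 + 6*S (m(S, W) = 6*(S - 1*(-3)) = 6*(S + 3) = 6*(3 + S) = 18 + 6*S)
f(Y) = -5*Y
(-39*f(5))*m(-3, -2) = (-(-195)*5)*(18 + 6*(-3)) = (-39*(-25))*(18 - 18) = 975*0 = 0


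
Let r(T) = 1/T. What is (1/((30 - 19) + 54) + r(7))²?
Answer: 5184/207025 ≈ 0.025040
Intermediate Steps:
(1/((30 - 19) + 54) + r(7))² = (1/((30 - 19) + 54) + 1/7)² = (1/(11 + 54) + ⅐)² = (1/65 + ⅐)² = (72/455)² = 5184/207025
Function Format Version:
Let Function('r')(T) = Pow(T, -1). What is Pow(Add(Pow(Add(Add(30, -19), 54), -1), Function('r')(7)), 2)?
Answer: Rational(5184, 207025) ≈ 0.025040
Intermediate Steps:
Pow(Add(Pow(Add(Add(30, -19), 54), -1), Function('r')(7)), 2) = Pow(Add(Pow(Add(Add(30, -19), 54), -1), Pow(7, -1)), 2) = Pow(Add(Pow(Add(11, 54), -1), Rational(1, 7)), 2) = Pow(Add(Pow(65, -1), Rational(1, 7)), 2) = Pow(Add(Rational(1, 65), Rational(1, 7)), 2) = Pow(Rational(72, 455), 2) = Rational(5184, 207025)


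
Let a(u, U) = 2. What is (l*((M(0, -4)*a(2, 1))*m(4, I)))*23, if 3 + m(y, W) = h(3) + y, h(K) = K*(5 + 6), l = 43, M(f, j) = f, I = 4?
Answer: 0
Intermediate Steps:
h(K) = 11*K (h(K) = K*11 = 11*K)
m(y, W) = 30 + y (m(y, W) = -3 + (11*3 + y) = -3 + (33 + y) = 30 + y)
(l*((M(0, -4)*a(2, 1))*m(4, I)))*23 = (43*((0*2)*(30 + 4)))*23 = (43*(0*34))*23 = (43*0)*23 = 0*23 = 0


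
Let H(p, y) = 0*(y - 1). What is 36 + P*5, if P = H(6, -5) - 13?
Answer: -29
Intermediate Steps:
H(p, y) = 0 (H(p, y) = 0*(-1 + y) = 0)
P = -13 (P = 0 - 13 = -13)
36 + P*5 = 36 - 13*5 = 36 - 65 = -29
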